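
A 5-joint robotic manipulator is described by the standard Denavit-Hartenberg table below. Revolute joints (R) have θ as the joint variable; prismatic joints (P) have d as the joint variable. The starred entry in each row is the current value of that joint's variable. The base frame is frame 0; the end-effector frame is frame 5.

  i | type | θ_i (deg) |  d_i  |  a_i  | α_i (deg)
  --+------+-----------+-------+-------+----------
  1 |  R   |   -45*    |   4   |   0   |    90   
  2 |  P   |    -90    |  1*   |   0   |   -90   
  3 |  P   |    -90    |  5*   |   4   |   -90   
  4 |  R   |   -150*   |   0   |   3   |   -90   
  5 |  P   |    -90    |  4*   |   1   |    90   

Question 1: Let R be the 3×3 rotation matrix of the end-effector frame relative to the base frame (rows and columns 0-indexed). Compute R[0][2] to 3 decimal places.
-0.966

End-effector z-axis (col 2 of R) = (-0.9659,-0.2588,-0.0000)
R[0][2] = -0.9659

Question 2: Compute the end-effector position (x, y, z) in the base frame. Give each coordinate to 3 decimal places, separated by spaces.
after link 1: o_1 = (0.0000, 0.0000, 4.0000)
after link 2: o_2 = (-0.7071, -0.7071, 4.0000)
after link 3: o_3 = (0.0000, -7.0711, 4.0000)
after link 4: o_4 = (2.8978, -6.2946, 4.0000)
after link 5: o_5 = (3.9331, -10.1583, 3.0000)

3.933 -10.158 3.000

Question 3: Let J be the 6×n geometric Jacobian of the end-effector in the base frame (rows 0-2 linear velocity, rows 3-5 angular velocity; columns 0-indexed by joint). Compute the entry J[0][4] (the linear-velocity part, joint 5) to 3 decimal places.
0.259

prismatic axis z_4 = (0.2588,-0.9659,0.0000)
J_v[:, 4] = z_4; J_ω[:, 4] = (0,0,0)
entry J[0][4] = 0.2588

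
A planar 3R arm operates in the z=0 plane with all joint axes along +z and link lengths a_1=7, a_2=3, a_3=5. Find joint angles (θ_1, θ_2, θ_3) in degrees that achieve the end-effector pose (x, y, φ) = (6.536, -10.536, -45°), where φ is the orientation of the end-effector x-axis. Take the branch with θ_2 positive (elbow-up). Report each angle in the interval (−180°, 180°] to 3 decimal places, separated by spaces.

-89.996 89.987 -44.991

wrist centre = target − a_3·(cos φ, sin φ) = (3.0005, -7.0005)
cos θ_2 = (58.0093−7²−3²)/(2·7·3) = 0.0002; θ_2 = 89.9873° (elbow-up)
β = atan2(-7.0005,3.0005) = -66.7996°; ψ = atan2(3.0000,7.0007) = 23.1966°
θ_1 = β − ψ = -89.9962°
θ_3 = φ − θ_1 − θ_2 = -44.9911° (wrapped to (-180°,180°])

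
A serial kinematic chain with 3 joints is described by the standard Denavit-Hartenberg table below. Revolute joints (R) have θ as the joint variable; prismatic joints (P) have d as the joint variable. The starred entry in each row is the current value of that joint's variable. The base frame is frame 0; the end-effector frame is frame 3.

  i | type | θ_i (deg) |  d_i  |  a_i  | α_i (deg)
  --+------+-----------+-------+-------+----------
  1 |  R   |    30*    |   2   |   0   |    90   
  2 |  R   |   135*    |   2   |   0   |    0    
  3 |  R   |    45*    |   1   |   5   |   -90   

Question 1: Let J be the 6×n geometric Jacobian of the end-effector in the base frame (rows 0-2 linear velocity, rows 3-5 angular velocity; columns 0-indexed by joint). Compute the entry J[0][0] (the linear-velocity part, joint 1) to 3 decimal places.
5.098

axis z_0 = ẑ; lever o_n−o_0 = (-2.8301,-5.0981,2.0000)
cross product → J_v[:, 0] = (5.0981,-2.8301,0.0000)
J_ω[:, 0] = z_0
entry J[0][0] = 5.0981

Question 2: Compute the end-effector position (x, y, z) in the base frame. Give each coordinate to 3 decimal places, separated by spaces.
-2.830 -5.098 2.000

after link 1: o_1 = (0.0000, 0.0000, 2.0000)
after link 2: o_2 = (1.0000, -1.7321, 2.0000)
after link 3: o_3 = (-2.8301, -5.0981, 2.0000)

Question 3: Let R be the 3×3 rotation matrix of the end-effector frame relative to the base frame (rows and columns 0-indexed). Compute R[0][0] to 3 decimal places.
End-effector x-axis (col 0 of R) = (-0.8660,-0.5000,0.0000)
R[0][0] = -0.8660

-0.866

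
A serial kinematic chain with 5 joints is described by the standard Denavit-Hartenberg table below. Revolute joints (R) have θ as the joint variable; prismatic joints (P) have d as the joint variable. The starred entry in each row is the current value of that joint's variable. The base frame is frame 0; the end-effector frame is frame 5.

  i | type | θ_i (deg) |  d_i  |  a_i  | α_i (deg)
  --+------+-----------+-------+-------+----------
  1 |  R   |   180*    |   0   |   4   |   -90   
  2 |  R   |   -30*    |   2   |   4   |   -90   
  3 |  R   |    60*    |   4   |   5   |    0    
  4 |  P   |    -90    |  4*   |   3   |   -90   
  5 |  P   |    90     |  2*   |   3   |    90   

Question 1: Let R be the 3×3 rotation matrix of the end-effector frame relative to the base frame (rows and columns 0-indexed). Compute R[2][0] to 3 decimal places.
End-effector x-axis (col 0 of R) = (0.5000,0.0000,0.8660)
R[2][0] = 0.8660

0.866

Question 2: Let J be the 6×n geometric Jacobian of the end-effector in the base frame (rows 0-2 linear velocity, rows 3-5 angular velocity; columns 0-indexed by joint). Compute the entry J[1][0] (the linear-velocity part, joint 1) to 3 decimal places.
-15.245

axis z_0 = ẑ; lever o_n−o_0 = (-15.2452,2.5622,0.7189)
cross product → J_v[:, 0] = (-2.5622,-15.2452,0.0000)
J_ω[:, 0] = z_0
entry J[1][0] = -15.2452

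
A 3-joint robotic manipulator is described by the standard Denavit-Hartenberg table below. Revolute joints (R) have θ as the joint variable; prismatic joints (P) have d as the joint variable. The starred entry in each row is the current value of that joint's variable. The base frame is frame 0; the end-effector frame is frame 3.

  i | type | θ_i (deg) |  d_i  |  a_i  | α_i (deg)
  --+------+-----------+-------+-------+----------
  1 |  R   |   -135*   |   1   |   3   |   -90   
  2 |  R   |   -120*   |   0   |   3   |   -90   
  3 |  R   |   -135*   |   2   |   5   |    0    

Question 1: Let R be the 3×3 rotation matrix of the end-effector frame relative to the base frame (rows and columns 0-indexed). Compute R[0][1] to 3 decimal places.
0.750

End-effector y-axis (col 1 of R) = (0.7500,-0.2500,0.6124)
R[0][1] = 0.7500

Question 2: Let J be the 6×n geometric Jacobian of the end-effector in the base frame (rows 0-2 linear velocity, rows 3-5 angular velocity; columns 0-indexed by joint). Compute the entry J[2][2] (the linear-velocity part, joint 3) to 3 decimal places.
axis z_2 = (-0.6124,-0.6124,0.5000); lever o_n−o_2 = (0.0253,-4.9747,-2.0619)
cross product → J_v[:, 2] = (3.7500,-1.2500,3.0619)
J_ω[:, 2] = z_2
entry J[2][2] = 3.0619

3.062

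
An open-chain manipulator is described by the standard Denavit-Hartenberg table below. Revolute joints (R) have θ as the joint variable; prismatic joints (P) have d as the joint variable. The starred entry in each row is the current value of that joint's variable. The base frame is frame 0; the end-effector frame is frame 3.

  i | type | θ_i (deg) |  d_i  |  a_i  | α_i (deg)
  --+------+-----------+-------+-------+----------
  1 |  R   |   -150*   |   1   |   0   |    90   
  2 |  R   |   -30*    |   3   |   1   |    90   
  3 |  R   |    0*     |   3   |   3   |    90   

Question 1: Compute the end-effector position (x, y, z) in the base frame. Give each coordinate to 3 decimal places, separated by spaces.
-3.201 1.616 -3.598

after link 1: o_1 = (0.0000, 0.0000, 1.0000)
after link 2: o_2 = (-2.2500, 2.1651, 0.5000)
after link 3: o_3 = (-3.2010, 1.6160, -3.5981)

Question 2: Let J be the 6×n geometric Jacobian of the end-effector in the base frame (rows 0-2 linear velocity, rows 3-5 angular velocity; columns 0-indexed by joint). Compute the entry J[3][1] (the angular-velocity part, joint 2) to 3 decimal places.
axis z_1 = (-0.5000,0.8660,0.0000); lever o_n−o_1 = (-3.2010,1.6160,-4.5981)
cross product → J_v[:, 1] = (-3.9821,-2.2990,1.9641)
J_ω[:, 1] = z_1
entry J[3][1] = -0.5000

-0.500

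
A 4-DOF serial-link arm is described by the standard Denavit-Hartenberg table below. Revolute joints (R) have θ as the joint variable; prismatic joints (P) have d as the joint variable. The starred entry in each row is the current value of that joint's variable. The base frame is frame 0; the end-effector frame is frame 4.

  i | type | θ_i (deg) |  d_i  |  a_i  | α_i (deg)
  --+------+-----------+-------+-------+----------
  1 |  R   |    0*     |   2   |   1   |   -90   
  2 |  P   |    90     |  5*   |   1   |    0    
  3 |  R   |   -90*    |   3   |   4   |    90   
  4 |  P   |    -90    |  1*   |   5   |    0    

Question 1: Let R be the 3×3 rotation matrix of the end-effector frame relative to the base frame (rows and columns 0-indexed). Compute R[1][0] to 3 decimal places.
-1.000

End-effector x-axis (col 0 of R) = (0.0000,-1.0000,0.0000)
R[1][0] = -1.0000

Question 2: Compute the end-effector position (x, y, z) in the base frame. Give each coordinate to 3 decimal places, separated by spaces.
after link 1: o_1 = (1.0000, 0.0000, 2.0000)
after link 2: o_2 = (1.0000, 5.0000, 1.0000)
after link 3: o_3 = (5.0000, 8.0000, 1.0000)
after link 4: o_4 = (5.0000, 3.0000, 2.0000)

5.000 3.000 2.000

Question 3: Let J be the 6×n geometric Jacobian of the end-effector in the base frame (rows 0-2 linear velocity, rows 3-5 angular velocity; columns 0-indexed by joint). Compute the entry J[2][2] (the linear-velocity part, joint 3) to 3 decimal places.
-4.000

axis z_2 = (0.0000,1.0000,0.0000); lever o_n−o_2 = (4.0000,-2.0000,1.0000)
cross product → J_v[:, 2] = (1.0000,0.0000,-4.0000)
J_ω[:, 2] = z_2
entry J[2][2] = -4.0000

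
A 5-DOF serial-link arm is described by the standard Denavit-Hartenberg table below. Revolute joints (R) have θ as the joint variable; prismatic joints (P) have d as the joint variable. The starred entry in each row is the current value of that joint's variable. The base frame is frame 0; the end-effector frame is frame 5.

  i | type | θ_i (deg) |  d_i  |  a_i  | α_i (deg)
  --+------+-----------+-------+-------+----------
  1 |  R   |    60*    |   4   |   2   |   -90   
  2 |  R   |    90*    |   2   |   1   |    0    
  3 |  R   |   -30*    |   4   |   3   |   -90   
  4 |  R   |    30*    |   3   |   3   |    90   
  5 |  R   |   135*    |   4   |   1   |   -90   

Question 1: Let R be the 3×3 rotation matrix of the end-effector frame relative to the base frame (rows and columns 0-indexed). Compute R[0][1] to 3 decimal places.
0.625

End-effector y-axis (col 1 of R) = (0.6250,-0.6495,0.4330)
R[0][1] = 0.6250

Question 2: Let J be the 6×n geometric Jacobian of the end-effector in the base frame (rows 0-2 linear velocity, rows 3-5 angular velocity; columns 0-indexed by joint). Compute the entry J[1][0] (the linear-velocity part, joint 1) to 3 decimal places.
-6.062

axis z_0 = ẑ; lever o_n−o_0 = (-6.0621,6.1354,-4.9034)
cross product → J_v[:, 0] = (-6.1354,-6.0621,0.0000)
J_ω[:, 0] = z_0
entry J[1][0] = -6.0621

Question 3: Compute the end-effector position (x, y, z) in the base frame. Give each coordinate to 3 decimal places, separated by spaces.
-6.062 6.135 -4.903

after link 1: o_1 = (1.0000, 1.7321, 4.0000)
after link 2: o_2 = (-0.7321, 2.7321, 3.0000)
after link 3: o_3 = (-3.4462, 6.0311, 0.4019)
after link 4: o_4 = (-2.7966, 4.1561, -3.3481)
after link 5: o_5 = (-6.0621, 6.1354, -4.9034)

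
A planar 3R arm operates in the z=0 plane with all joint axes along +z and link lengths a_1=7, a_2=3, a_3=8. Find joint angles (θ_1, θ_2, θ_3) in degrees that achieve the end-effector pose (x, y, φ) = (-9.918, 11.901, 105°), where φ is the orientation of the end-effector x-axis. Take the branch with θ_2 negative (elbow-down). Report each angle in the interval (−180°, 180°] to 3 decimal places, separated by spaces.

wrist centre = target − a_3·(cos φ, sin φ) = (-7.8474, 4.1736)
cos θ_2 = (79.0013−7²−3²)/(2·7·3) = 0.5000; θ_2 = -59.9979° (elbow-down)
β = atan2(4.1736,-7.8474) = 151.9941°; ψ = atan2(-2.5980,8.5001) = -16.9956°
θ_1 = β − ψ = 168.9897°
θ_3 = φ − θ_1 − θ_2 = -3.9918° (wrapped to (-180°,180°])

168.990 -59.998 -3.992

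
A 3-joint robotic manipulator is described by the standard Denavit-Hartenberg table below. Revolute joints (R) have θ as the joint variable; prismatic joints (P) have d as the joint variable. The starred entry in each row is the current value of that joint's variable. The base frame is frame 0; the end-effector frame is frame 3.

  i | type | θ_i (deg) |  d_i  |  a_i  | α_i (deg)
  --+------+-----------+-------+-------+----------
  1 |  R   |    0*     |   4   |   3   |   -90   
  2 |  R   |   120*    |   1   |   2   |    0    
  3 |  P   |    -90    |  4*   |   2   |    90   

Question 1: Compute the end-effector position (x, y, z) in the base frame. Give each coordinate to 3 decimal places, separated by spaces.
after link 1: o_1 = (3.0000, 0.0000, 4.0000)
after link 2: o_2 = (2.0000, 1.0000, 2.2679)
after link 3: o_3 = (3.7321, 5.0000, 1.2679)

3.732 5.000 1.268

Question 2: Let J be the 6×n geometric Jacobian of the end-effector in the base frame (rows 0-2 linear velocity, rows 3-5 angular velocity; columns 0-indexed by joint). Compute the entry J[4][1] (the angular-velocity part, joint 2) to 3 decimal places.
1.000

axis z_1 = (0.0000,1.0000,0.0000); lever o_n−o_1 = (0.7321,5.0000,-2.7321)
cross product → J_v[:, 1] = (-2.7321,0.0000,-0.7321)
J_ω[:, 1] = z_1
entry J[4][1] = 1.0000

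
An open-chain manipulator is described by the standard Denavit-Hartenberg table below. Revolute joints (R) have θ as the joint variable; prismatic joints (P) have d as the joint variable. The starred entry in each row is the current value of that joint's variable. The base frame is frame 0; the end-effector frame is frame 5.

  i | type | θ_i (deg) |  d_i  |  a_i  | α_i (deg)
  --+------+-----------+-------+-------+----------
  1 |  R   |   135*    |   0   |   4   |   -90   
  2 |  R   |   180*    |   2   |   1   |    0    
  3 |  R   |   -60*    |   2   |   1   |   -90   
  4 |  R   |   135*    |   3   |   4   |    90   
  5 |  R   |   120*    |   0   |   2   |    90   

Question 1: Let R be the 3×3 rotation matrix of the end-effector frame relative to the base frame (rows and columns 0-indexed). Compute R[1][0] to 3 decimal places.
-0.905

End-effector x-axis (col 0 of R) = (0.4053,-0.9053,0.1268)
R[1][0] = -0.9053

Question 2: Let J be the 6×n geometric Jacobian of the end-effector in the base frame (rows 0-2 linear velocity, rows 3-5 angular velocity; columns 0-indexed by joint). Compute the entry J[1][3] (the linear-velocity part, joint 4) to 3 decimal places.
axis z_3 = (0.6124,-0.6124,0.5000); lever o_n−o_3 = (3.6478,-0.6478,4.2031)
cross product → J_v[:, 3] = (-2.2500,-0.7500,1.8371)
J_ω[:, 3] = z_3
entry J[1][3] = -0.7500

-0.750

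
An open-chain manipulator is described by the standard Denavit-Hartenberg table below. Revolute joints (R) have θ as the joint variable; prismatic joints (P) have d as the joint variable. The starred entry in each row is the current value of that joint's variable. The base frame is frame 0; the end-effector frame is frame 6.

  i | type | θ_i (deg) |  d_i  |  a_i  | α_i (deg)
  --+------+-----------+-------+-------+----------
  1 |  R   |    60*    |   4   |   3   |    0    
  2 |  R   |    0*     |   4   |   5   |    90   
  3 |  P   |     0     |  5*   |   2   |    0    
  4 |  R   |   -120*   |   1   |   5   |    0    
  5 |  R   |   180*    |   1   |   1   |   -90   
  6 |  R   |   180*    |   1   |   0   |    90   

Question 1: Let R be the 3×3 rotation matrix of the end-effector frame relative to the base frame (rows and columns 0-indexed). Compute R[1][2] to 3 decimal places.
End-effector z-axis (col 2 of R) = (-0.8660,0.5000,0.0000)
R[1][2] = 0.5000

0.500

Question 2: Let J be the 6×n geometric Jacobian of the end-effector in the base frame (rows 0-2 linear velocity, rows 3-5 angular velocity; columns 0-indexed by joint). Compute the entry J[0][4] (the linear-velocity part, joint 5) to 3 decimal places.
axis z_4 = (0.8660,-0.5000,0.0000); lever o_n−o_4 = (0.6830,-0.8170,1.3660)
cross product → J_v[:, 4] = (-0.6830,-1.1830,-0.3660)
J_ω[:, 4] = z_4
entry J[0][4] = -0.6830

-0.683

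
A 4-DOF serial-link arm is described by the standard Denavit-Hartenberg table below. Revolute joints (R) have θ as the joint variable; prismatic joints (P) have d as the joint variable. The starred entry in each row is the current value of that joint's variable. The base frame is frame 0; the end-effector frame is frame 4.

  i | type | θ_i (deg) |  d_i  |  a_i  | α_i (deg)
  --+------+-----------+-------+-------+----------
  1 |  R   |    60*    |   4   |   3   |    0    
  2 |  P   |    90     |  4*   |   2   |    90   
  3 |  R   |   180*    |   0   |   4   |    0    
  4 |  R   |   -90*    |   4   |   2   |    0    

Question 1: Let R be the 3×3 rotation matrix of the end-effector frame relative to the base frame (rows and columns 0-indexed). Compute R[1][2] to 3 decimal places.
0.866

End-effector z-axis (col 2 of R) = (0.5000,0.8660,0.0000)
R[1][2] = 0.8660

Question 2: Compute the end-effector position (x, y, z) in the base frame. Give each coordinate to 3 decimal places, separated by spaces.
after link 1: o_1 = (1.5000, 2.5981, 4.0000)
after link 2: o_2 = (-0.2321, 3.5981, 8.0000)
after link 3: o_3 = (3.2321, 1.5981, 8.0000)
after link 4: o_4 = (5.2321, 5.0622, 10.0000)

5.232 5.062 10.000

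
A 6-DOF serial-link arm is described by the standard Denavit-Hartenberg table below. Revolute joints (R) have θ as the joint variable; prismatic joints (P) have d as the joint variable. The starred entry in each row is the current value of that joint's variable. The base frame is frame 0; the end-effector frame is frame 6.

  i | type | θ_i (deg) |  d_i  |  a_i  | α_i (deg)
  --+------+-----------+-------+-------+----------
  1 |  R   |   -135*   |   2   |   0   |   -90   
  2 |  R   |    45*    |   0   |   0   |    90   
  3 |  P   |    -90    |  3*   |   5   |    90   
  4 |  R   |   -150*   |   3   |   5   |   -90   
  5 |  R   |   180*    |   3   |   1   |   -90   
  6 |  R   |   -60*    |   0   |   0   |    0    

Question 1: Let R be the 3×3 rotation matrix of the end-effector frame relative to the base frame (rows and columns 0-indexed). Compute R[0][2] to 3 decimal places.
End-effector z-axis (col 2 of R) = (0.5000,0.5000,0.7071)
R[0][2] = 0.5000

0.500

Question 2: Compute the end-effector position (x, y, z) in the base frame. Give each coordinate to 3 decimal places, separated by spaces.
0.152 4.446 2.991

after link 1: o_1 = (0.0000, 0.0000, 2.0000)
after link 2: o_2 = (0.0000, 0.0000, 2.0000)
after link 3: o_3 = (-5.0355, 2.0355, 4.1213)
after link 4: o_4 = (0.7763, 1.7237, 4.4749)
after link 5: o_5 = (0.1523, 4.4457, 2.9913)
after link 6: o_6 = (0.1523, 4.4457, 2.9913)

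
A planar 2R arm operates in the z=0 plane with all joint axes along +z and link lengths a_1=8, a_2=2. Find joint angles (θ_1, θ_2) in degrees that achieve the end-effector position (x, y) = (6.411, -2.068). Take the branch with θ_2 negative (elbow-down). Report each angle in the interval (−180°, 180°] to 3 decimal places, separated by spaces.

cos θ_2 = (45.3775−8²−2²)/(2·8·2) = -0.7070; θ_2 = -134.9874° (elbow-down)
β = atan2(-2.0680,6.4110) = -17.8782°; ψ = atan2(-1.4145,6.5861) = -12.1215°
θ_1 = β − ψ = -5.7567°

-5.757 -134.987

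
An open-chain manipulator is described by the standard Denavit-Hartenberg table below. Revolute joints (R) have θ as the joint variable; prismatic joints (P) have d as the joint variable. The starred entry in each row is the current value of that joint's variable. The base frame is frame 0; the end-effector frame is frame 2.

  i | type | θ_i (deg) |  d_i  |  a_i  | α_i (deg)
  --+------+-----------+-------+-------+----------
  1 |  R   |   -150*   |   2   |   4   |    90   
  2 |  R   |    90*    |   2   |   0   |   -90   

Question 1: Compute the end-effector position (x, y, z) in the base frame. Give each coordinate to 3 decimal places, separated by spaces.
after link 1: o_1 = (-3.4641, -2.0000, 2.0000)
after link 2: o_2 = (-4.4641, -0.2679, 2.0000)

-4.464 -0.268 2.000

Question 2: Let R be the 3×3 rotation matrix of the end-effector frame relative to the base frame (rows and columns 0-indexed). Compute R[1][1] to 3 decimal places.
End-effector y-axis (col 1 of R) = (0.5000,-0.8660,-0.0000)
R[1][1] = -0.8660

-0.866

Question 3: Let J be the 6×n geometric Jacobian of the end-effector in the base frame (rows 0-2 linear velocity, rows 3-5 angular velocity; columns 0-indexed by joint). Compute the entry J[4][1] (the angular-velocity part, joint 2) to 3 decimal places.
0.866

axis z_1 = (-0.5000,0.8660,0.0000); lever o_n−o_1 = (-1.0000,1.7321,0.0000)
cross product → J_v[:, 1] = (-0.0000,-0.0000,-0.0000)
J_ω[:, 1] = z_1
entry J[4][1] = 0.8660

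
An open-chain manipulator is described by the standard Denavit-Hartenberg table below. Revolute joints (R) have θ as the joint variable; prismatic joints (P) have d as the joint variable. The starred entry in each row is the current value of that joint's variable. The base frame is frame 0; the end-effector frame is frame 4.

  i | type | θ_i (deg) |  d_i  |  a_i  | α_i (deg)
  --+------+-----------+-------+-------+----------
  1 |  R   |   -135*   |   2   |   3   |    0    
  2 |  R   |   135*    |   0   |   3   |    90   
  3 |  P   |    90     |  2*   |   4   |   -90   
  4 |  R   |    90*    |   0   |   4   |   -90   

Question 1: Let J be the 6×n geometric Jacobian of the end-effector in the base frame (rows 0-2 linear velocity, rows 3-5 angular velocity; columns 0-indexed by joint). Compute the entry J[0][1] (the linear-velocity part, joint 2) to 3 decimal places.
-2.000

axis z_1 = (0.0000,0.0000,1.0000); lever o_n−o_1 = (3.0000,2.0000,4.0000)
cross product → J_v[:, 1] = (-2.0000,3.0000,0.0000)
J_ω[:, 1] = z_1
entry J[0][1] = -2.0000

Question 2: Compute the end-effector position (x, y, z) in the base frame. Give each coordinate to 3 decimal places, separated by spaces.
after link 1: o_1 = (-2.1213, -2.1213, 2.0000)
after link 2: o_2 = (0.8787, -2.1213, 2.0000)
after link 3: o_3 = (0.8787, -4.1213, 6.0000)
after link 4: o_4 = (0.8787, -0.1213, 6.0000)

0.879 -0.121 6.000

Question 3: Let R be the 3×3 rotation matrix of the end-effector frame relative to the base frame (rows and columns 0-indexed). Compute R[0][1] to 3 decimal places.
1.000

End-effector y-axis (col 1 of R) = (1.0000,0.0000,-0.0000)
R[0][1] = 1.0000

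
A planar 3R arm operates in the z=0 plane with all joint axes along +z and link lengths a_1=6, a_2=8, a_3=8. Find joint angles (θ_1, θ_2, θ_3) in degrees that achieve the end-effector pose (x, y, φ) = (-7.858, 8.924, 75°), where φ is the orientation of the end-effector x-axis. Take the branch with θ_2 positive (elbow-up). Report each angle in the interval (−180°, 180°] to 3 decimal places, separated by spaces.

wrist centre = target − a_3·(cos φ, sin φ) = (-9.9286, 1.1966)
cos θ_2 = (100.0080−6²−8²)/(2·6·8) = 0.0001; θ_2 = 89.9952° (elbow-up)
β = atan2(1.1966,-9.9286) = 173.1278°; ψ = atan2(8.0000,6.0007) = 53.1271°
θ_1 = β − ψ = 120.0008°
θ_3 = φ − θ_1 − θ_2 = -134.9960° (wrapped to (-180°,180°])

120.001 89.995 -134.996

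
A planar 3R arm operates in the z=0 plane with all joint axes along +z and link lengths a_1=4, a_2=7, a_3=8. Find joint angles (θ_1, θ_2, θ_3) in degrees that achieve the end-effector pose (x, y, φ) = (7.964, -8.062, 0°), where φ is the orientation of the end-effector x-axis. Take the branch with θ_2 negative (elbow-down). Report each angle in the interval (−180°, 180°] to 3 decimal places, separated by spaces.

wrist centre = target − a_3·(cos φ, sin φ) = (-0.0360, -8.0620)
cos θ_2 = (64.9971−4²−7²)/(2·4·7) = -0.0001; θ_2 = -90.0029° (elbow-down)
β = atan2(-8.0620,-0.0360) = -90.2558°; ψ = atan2(-7.0000,3.9996) = -60.2573°
θ_1 = β − ψ = -29.9985°
θ_3 = φ − θ_1 − θ_2 = 120.0014° (wrapped to (-180°,180°])

-29.999 -90.003 120.001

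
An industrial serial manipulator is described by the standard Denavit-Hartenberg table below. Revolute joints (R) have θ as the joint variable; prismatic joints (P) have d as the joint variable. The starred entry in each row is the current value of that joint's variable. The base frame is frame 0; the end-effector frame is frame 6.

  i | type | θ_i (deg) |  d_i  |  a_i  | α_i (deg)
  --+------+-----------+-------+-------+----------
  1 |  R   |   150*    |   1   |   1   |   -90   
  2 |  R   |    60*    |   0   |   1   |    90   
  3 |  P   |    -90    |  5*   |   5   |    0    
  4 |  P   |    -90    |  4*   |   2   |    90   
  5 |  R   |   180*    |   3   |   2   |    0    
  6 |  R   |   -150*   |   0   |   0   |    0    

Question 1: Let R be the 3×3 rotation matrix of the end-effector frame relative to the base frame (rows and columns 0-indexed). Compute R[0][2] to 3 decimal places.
-0.500

End-effector z-axis (col 2 of R) = (-0.5000,-0.8660,0.0000)
R[0][2] = -0.5000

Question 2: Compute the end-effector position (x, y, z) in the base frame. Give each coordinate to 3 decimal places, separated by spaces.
-7.049 6.379 4.634

after link 1: o_1 = (-0.8660, 0.5000, 1.0000)
after link 2: o_2 = (-1.2990, 0.7500, 0.1340)
after link 3: o_3 = (-2.5490, 7.2452, 2.6340)
after link 4: o_4 = (-4.6830, 8.4772, 6.3660)
after link 5: o_5 = (-7.0490, 6.3792, 4.6340)
after link 6: o_6 = (-7.0490, 6.3792, 4.6340)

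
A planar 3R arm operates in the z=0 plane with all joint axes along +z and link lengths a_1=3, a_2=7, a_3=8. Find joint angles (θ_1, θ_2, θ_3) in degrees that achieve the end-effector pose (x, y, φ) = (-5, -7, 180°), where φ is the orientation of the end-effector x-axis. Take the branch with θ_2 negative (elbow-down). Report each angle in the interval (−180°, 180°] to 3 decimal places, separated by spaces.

wrist centre = target − a_3·(cos φ, sin φ) = (3.0000, -7.0000)
cos θ_2 = (58.0000−3²−7²)/(2·3·7) = 0.0000; θ_2 = -90.0000° (elbow-down)
β = atan2(-7.0000,3.0000) = -66.8014°; ψ = atan2(-7.0000,3.0000) = -66.8014°
θ_1 = β − ψ = -0.0000°
θ_3 = φ − θ_1 − θ_2 = -90.0000° (wrapped to (-180°,180°])

0.000 -90.000 -90.000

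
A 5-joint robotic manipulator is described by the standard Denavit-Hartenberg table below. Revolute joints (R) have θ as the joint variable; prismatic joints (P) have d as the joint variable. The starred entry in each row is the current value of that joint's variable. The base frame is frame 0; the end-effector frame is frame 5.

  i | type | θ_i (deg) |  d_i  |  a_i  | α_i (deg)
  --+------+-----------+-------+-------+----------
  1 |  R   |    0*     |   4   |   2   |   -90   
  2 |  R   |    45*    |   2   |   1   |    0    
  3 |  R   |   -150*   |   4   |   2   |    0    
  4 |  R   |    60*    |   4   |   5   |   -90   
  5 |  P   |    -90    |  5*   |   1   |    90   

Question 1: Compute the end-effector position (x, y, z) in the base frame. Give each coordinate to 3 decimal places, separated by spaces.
after link 1: o_1 = (2.0000, 0.0000, 4.0000)
after link 2: o_2 = (2.7071, 2.0000, 3.2929)
after link 3: o_3 = (2.1895, 6.0000, 5.2247)
after link 4: o_4 = (5.7250, 10.0000, 8.7603)
after link 5: o_5 = (9.2605, 11.0000, 5.2247)

9.261 11.000 5.225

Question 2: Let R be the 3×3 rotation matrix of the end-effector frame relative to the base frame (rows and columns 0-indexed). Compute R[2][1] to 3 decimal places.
-0.707

End-effector y-axis (col 1 of R) = (0.7071,0.0000,-0.7071)
R[2][1] = -0.7071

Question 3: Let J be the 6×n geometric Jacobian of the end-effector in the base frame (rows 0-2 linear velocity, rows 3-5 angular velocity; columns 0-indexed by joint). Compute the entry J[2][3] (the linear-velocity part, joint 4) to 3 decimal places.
-7.071

axis z_3 = (0.0000,1.0000,0.0000); lever o_n−o_3 = (7.0711,5.0000,0.0000)
cross product → J_v[:, 3] = (0.0000,0.0000,-7.0711)
J_ω[:, 3] = z_3
entry J[2][3] = -7.0711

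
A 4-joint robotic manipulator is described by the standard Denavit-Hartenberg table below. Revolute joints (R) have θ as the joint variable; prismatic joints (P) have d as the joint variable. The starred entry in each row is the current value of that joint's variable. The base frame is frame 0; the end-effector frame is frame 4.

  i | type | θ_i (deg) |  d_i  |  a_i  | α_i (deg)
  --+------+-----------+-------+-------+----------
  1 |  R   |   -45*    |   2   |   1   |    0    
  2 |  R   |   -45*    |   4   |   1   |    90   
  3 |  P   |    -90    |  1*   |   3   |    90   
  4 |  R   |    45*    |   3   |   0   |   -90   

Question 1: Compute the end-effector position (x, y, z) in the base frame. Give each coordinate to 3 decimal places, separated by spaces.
-0.293 1.293 3.000

after link 1: o_1 = (0.7071, -0.7071, 2.0000)
after link 2: o_2 = (0.7071, -1.7071, 6.0000)
after link 3: o_3 = (-0.2929, -1.7071, 3.0000)
after link 4: o_4 = (-0.2929, 1.2929, 3.0000)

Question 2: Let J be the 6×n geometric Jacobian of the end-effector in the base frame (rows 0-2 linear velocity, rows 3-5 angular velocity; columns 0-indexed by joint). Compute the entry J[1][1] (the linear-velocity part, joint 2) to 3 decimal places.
axis z_1 = (0.0000,0.0000,1.0000); lever o_n−o_1 = (-1.0000,2.0000,1.0000)
cross product → J_v[:, 1] = (-2.0000,-1.0000,0.0000)
J_ω[:, 1] = z_1
entry J[1][1] = -1.0000

-1.000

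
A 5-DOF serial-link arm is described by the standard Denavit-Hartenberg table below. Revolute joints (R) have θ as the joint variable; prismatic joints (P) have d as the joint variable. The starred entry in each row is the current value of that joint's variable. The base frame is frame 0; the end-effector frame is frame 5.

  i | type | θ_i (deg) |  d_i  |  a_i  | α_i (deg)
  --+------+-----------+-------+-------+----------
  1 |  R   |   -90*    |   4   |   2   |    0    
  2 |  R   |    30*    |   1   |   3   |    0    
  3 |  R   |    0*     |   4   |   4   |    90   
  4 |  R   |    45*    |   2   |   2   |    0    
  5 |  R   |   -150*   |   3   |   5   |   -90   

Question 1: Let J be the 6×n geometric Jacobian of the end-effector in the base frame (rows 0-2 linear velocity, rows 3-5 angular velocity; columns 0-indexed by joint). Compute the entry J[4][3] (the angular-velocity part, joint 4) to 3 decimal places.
axis z_3 = (-0.8660,-0.5000,0.0000); lever o_n−o_3 = (-4.2701,-2.6040,-3.4154)
cross product → J_v[:, 3] = (1.7077,-2.9578,0.1201)
J_ω[:, 3] = z_3
entry J[4][3] = -0.5000

-0.500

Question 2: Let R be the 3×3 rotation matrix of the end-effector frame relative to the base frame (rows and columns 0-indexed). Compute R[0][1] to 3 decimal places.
0.866

End-effector y-axis (col 1 of R) = (0.8660,0.5000,-0.0000)
R[0][1] = 0.8660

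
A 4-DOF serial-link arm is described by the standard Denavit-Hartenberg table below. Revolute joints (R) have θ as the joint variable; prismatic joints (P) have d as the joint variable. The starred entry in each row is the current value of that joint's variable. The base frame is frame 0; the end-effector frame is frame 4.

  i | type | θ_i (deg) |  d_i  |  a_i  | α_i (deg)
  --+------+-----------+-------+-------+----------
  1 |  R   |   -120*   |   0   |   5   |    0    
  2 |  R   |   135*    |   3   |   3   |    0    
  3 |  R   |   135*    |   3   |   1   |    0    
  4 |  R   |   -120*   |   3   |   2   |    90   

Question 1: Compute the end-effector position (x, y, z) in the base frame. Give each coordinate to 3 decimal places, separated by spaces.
after link 1: o_1 = (-2.5000, -4.3301, 0.0000)
after link 2: o_2 = (0.3978, -3.5537, 3.0000)
after link 3: o_3 = (-0.4682, -3.0537, 6.0000)
after link 4: o_4 = (1.2638, -2.0537, 9.0000)

1.264 -2.054 9.000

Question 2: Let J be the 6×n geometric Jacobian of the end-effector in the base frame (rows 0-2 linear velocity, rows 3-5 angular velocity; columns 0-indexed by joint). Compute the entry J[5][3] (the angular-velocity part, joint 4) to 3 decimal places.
axis z_3 = (0.0000,0.0000,1.0000); lever o_n−o_3 = (1.7321,1.0000,3.0000)
cross product → J_v[:, 3] = (-1.0000,1.7321,0.0000)
J_ω[:, 3] = z_3
entry J[5][3] = 1.0000

1.000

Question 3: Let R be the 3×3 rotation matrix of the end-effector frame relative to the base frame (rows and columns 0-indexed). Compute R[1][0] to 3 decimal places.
0.500

End-effector x-axis (col 0 of R) = (0.8660,0.5000,0.0000)
R[1][0] = 0.5000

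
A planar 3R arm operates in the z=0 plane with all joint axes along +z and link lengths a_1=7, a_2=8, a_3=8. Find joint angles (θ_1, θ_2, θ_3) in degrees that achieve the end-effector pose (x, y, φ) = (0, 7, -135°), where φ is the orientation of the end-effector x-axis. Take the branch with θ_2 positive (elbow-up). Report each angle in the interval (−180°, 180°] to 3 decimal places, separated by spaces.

wrist centre = target − a_3·(cos φ, sin φ) = (5.6569, 12.6569)
cos θ_2 = (192.1960−7²−8²)/(2·7·8) = 0.7071; θ_2 = 45.0000° (elbow-up)
β = atan2(12.6569,5.6569) = 65.9182°; ψ = atan2(5.6569,12.6569) = 24.0818°
θ_1 = β − ψ = 41.8364°
θ_3 = φ − θ_1 − θ_2 = 138.1636° (wrapped to (-180°,180°])

41.836 45.000 138.164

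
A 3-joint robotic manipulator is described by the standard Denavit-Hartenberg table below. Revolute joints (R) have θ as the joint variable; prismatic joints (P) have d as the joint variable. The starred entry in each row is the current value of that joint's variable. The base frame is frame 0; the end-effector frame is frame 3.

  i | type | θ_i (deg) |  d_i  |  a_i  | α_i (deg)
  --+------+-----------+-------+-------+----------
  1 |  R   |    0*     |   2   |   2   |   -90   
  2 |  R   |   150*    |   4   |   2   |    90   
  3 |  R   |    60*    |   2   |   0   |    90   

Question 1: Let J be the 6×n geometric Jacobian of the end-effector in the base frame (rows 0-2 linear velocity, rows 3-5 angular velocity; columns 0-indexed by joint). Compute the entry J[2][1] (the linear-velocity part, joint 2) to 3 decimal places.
0.732

axis z_1 = (0.0000,1.0000,0.0000); lever o_n−o_1 = (-0.7321,4.0000,-2.7321)
cross product → J_v[:, 1] = (-2.7321,-0.0000,0.7321)
J_ω[:, 1] = z_1
entry J[2][1] = 0.7321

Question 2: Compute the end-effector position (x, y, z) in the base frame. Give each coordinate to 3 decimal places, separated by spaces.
1.268 4.000 -0.732

after link 1: o_1 = (2.0000, 0.0000, 2.0000)
after link 2: o_2 = (0.2679, 4.0000, 1.0000)
after link 3: o_3 = (1.2679, 4.0000, -0.7321)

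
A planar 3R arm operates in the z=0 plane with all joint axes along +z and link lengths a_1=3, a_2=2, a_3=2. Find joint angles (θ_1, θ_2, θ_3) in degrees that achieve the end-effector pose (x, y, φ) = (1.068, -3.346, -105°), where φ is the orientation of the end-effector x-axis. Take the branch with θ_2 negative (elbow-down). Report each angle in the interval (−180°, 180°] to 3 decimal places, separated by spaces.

wrist centre = target − a_3·(cos φ, sin φ) = (1.5856, -1.4141)
cos θ_2 = (4.5141−3²−2²)/(2·3·2) = -0.7072; θ_2 = -135.0044° (elbow-down)
β = atan2(-1.4141,1.5856) = -41.7281°; ψ = atan2(-1.4141,1.5857) = -41.7265°
θ_1 = β − ψ = -0.0016°
θ_3 = φ − θ_1 − θ_2 = 30.0060° (wrapped to (-180°,180°])

-0.002 -135.004 30.006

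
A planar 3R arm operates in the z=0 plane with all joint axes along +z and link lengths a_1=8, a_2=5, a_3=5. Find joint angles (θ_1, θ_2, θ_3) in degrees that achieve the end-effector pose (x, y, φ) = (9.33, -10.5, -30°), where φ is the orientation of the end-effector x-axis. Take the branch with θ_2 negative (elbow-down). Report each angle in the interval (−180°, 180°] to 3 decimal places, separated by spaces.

-25.990 -90.001 85.991

wrist centre = target − a_3·(cos φ, sin φ) = (4.9999, -8.0000)
cos θ_2 = (88.9987−8²−5²)/(2·8·5) = -0.0000; θ_2 = -90.0009° (elbow-down)
β = atan2(-8.0000,4.9999) = -57.9953°; ψ = atan2(-5.0000,7.9999) = -32.0056°
θ_1 = β − ψ = -25.9896°
θ_3 = φ − θ_1 − θ_2 = 85.9905° (wrapped to (-180°,180°])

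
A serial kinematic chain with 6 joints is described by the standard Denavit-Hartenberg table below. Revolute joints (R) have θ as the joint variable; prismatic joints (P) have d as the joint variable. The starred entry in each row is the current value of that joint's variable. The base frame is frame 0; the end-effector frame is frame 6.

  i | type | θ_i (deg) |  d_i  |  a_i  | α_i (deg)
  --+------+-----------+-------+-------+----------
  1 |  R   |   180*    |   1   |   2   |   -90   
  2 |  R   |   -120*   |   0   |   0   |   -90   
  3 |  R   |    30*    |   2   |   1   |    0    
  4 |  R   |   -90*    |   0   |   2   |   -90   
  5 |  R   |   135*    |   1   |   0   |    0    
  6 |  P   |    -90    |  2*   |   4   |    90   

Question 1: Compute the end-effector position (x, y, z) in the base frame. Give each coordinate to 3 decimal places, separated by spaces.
after link 1: o_1 = (-2.0000, 0.0000, 1.0000)
after link 2: o_2 = (-2.0000, 0.0000, 1.0000)
after link 3: o_3 = (-3.2990, 0.5000, 2.7500)
after link 4: o_4 = (-2.7990, -1.2321, 3.6160)
after link 5: o_5 = (-2.3660, -0.7321, 4.3660)
after link 6: o_6 = (1.6566, -2.1815, 5.6766)

1.657 -2.182 5.677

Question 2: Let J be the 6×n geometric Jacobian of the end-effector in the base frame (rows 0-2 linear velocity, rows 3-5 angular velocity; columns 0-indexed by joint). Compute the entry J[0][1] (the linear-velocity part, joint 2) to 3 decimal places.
-4.677

axis z_1 = (-0.0000,-1.0000,0.0000); lever o_n−o_1 = (3.6566,-2.1815,4.6766)
cross product → J_v[:, 1] = (-4.6766,0.0000,3.6566)
J_ω[:, 1] = z_1
entry J[0][1] = -4.6766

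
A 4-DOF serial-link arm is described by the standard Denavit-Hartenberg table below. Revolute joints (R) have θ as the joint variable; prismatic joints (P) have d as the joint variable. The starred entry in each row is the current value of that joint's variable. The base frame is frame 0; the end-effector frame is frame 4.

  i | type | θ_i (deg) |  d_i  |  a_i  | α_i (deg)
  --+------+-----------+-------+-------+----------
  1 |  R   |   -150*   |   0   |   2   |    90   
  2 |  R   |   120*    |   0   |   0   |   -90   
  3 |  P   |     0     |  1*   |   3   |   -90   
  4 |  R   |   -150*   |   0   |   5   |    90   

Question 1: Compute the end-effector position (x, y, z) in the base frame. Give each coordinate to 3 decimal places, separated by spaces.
after link 1: o_1 = (-1.7321, -1.0000, 0.0000)
after link 2: o_2 = (-1.7321, -1.0000, 0.0000)
after link 3: o_3 = (0.3170, 0.1830, 2.0981)
after link 4: o_4 = (0.3170, 0.1830, -2.9019)

0.317 0.183 -2.902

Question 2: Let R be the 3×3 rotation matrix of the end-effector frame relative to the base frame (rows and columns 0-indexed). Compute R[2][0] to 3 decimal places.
End-effector x-axis (col 0 of R) = (0.0000,0.0000,-1.0000)
R[2][0] = -1.0000

-1.000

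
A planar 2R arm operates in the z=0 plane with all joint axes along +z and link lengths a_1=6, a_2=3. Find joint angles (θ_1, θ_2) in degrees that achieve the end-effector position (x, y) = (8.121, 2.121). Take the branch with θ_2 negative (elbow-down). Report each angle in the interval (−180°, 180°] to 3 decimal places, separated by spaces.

29.281 -45.015

cos θ_2 = (70.4493−6²−3²)/(2·6·3) = 0.7069; θ_2 = -45.0148° (elbow-down)
β = atan2(2.1210,8.1210) = 14.6372°; ψ = atan2(-2.1219,8.1208) = -14.6434°
θ_1 = β − ψ = 29.2806°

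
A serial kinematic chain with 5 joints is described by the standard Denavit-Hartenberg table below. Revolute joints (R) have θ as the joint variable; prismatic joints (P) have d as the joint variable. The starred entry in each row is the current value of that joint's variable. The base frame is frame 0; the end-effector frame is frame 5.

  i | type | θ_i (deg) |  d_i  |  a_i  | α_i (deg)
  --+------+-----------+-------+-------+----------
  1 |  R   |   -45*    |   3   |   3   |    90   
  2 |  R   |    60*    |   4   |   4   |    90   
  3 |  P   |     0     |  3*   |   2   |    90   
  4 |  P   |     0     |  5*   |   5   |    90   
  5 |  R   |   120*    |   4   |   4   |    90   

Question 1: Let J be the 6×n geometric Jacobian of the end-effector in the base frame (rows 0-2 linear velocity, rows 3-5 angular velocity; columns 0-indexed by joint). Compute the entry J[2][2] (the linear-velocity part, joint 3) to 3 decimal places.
-0.500

prismatic axis z_2 = (0.6124,-0.6124,-0.5000)
J_v[:, 2] = z_2; J_ω[:, 2] = (0,0,0)
entry J[2][2] = -0.5000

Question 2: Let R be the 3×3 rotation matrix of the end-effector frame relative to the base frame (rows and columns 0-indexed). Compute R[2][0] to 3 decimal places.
End-effector x-axis (col 0 of R) = (0.4356,0.7891,-0.4330)
R[2][0] = -0.4330

-0.433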